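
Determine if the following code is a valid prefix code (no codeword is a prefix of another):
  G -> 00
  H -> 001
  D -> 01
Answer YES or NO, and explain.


Checking each pair (does one codeword prefix another?):
  G='00' vs H='001': prefix -- VIOLATION

NO -- this is NOT a valid prefix code. G (00) is a prefix of H (001).


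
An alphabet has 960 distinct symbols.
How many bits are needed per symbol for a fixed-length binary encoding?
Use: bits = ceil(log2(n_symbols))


log2(960) = 9.9069
Bracket: 2^9 = 512 < 960 <= 2^10 = 1024
So ceil(log2(960)) = 10

bits = ceil(log2(960)) = ceil(9.9069) = 10 bits


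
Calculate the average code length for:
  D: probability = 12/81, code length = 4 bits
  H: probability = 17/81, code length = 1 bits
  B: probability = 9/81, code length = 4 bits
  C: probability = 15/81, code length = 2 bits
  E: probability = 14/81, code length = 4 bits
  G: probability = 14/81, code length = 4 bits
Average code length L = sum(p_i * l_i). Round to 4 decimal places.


Weighted contributions p_i * l_i:
  D: (12/81) * 4 = 48/81
  H: (17/81) * 1 = 17/81
  B: (9/81) * 4 = 36/81
  C: (15/81) * 2 = 30/81
  E: (14/81) * 4 = 56/81
  G: (14/81) * 4 = 56/81
Sum = (48 + 17 + 36 + 30 + 56 + 56)/81 = 243/81

L = 243/81 = 3.0000 bits/symbol


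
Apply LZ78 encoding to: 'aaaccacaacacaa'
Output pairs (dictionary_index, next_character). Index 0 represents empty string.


LZ78 encoding steps:
Dictionary: {0: ''}
Step 1: w='' (idx 0), next='a' -> output (0, 'a'), add 'a' as idx 1
Step 2: w='a' (idx 1), next='a' -> output (1, 'a'), add 'aa' as idx 2
Step 3: w='' (idx 0), next='c' -> output (0, 'c'), add 'c' as idx 3
Step 4: w='c' (idx 3), next='a' -> output (3, 'a'), add 'ca' as idx 4
Step 5: w='ca' (idx 4), next='a' -> output (4, 'a'), add 'caa' as idx 5
Step 6: w='ca' (idx 4), next='c' -> output (4, 'c'), add 'cac' as idx 6
Step 7: w='aa' (idx 2), end of input -> output (2, '')


Encoded: [(0, 'a'), (1, 'a'), (0, 'c'), (3, 'a'), (4, 'a'), (4, 'c'), (2, '')]


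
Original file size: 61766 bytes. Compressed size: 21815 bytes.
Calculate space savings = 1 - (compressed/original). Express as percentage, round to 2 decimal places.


ratio = compressed/original = 21815/61766 = 0.353188
savings = 1 - ratio = 1 - 0.353188 = 0.646812
as a percentage: 0.646812 * 100 = 64.68%

Space savings = 1 - 21815/61766 = 64.68%


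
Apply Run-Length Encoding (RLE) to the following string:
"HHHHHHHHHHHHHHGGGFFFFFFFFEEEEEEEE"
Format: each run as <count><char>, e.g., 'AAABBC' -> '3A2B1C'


Scanning runs left to right:
  i=0: run of 'H' x 14 -> '14H'
  i=14: run of 'G' x 3 -> '3G'
  i=17: run of 'F' x 8 -> '8F'
  i=25: run of 'E' x 8 -> '8E'

RLE = 14H3G8F8E


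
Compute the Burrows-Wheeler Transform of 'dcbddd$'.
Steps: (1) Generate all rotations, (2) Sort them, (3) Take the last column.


Rotations (sorted):
  0: $dcbddd -> last char: d
  1: bddd$dc -> last char: c
  2: cbddd$d -> last char: d
  3: d$dcbdd -> last char: d
  4: dcbddd$ -> last char: $
  5: dd$dcbd -> last char: d
  6: ddd$dcb -> last char: b


BWT = dcdd$db


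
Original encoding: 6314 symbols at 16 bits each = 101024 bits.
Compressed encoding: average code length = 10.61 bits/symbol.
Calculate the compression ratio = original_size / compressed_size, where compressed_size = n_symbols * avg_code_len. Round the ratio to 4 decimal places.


original_size = n_symbols * orig_bits = 6314 * 16 = 101024 bits
compressed_size = n_symbols * avg_code_len = 6314 * 10.61 = 66991.54 bits
ratio = original_size / compressed_size = 101024 / 66991.54 = 1.508

Compression ratio = 1.508


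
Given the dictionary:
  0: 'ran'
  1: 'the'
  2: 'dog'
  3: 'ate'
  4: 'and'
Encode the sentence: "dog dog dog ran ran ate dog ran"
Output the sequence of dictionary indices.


Look up each word in the dictionary:
  'dog' -> 2
  'dog' -> 2
  'dog' -> 2
  'ran' -> 0
  'ran' -> 0
  'ate' -> 3
  'dog' -> 2
  'ran' -> 0

Encoded: [2, 2, 2, 0, 0, 3, 2, 0]


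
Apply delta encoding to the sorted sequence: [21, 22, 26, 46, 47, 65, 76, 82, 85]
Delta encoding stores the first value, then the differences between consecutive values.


First value: 21
Deltas:
  22 - 21 = 1
  26 - 22 = 4
  46 - 26 = 20
  47 - 46 = 1
  65 - 47 = 18
  76 - 65 = 11
  82 - 76 = 6
  85 - 82 = 3


Delta encoded: [21, 1, 4, 20, 1, 18, 11, 6, 3]


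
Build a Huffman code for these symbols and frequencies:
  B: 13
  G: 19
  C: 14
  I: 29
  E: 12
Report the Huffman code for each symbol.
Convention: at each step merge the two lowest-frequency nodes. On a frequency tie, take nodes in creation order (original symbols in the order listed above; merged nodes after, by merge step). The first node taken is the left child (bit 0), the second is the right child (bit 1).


Huffman tree construction:
Step 1: Merge E(12) + B(13) = 25
Step 2: Merge C(14) + G(19) = 33
Step 3: Merge (E+B)(25) + I(29) = 54
Step 4: Merge (C+G)(33) + ((E+B)+I)(54) = 87
Read each symbol's code off the tree from the root (left child = 0, right child = 1).

Codes:
  B: 101 (length 3)
  G: 01 (length 2)
  C: 00 (length 2)
  I: 11 (length 2)
  E: 100 (length 3)
Average code length: 199/87 = 2.2874 bits/symbol


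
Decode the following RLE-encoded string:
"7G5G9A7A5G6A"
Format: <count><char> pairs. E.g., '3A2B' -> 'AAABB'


Expanding each <count><char> pair:
  7G -> 'GGGGGGG'
  5G -> 'GGGGG'
  9A -> 'AAAAAAAAA'
  7A -> 'AAAAAAA'
  5G -> 'GGGGG'
  6A -> 'AAAAAA'

Decoded = GGGGGGGGGGGGAAAAAAAAAAAAAAAAGGGGGAAAAAA


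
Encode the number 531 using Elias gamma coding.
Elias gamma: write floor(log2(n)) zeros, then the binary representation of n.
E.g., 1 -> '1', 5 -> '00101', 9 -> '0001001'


num_bits = floor(log2(531)) + 1 = 10
leading_zeros = num_bits - 1 = 9
binary(531) = 1000010011

Elias gamma(531) = '000000000' + '1000010011' = 0000000001000010011 (19 bits)


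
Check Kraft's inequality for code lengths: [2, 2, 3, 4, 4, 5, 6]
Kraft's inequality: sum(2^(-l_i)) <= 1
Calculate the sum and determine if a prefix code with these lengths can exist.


Sum = 2^(-2) + 2^(-2) + 2^(-3) + 2^(-4) + 2^(-4) + 2^(-5) + 2^(-6)
    = 0.25 + 0.25 + 0.125 + 0.0625 + 0.0625 + 0.03125 + 0.015625
    = 51/64 = 0.796875
Since 0.796875 <= 1, Kraft's inequality IS satisfied.
A prefix code with these lengths CAN exist.

Kraft sum = 0.796875. Satisfied.


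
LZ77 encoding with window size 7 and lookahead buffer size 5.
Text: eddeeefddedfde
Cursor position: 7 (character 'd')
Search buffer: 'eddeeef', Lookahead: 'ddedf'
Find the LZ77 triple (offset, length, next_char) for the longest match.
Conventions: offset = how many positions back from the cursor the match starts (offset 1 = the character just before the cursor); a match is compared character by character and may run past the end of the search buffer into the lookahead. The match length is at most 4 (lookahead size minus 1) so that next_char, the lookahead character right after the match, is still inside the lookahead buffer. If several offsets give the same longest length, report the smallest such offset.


Try each offset into the search buffer:
  offset=1 (pos 6, char 'f'): match length 0
  offset=2 (pos 5, char 'e'): match length 0
  offset=3 (pos 4, char 'e'): match length 0
  offset=4 (pos 3, char 'e'): match length 0
  offset=5 (pos 2, char 'd'): match length 1
  offset=6 (pos 1, char 'd'): match length 3
  offset=7 (pos 0, char 'e'): match length 0
Longest match has length 3 at offset 6.
next_char = character at position 7 + 3 = 10 -> 'd'

Best match: offset=6, length=3 (matching 'dde' starting at position 1)
LZ77 triple: (6, 3, 'd')


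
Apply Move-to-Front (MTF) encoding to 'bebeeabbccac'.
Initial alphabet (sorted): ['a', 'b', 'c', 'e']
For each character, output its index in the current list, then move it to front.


MTF encoding:
'b': index 1 in ['a', 'b', 'c', 'e'] -> ['b', 'a', 'c', 'e']
'e': index 3 in ['b', 'a', 'c', 'e'] -> ['e', 'b', 'a', 'c']
'b': index 1 in ['e', 'b', 'a', 'c'] -> ['b', 'e', 'a', 'c']
'e': index 1 in ['b', 'e', 'a', 'c'] -> ['e', 'b', 'a', 'c']
'e': index 0 in ['e', 'b', 'a', 'c'] -> ['e', 'b', 'a', 'c']
'a': index 2 in ['e', 'b', 'a', 'c'] -> ['a', 'e', 'b', 'c']
'b': index 2 in ['a', 'e', 'b', 'c'] -> ['b', 'a', 'e', 'c']
'b': index 0 in ['b', 'a', 'e', 'c'] -> ['b', 'a', 'e', 'c']
'c': index 3 in ['b', 'a', 'e', 'c'] -> ['c', 'b', 'a', 'e']
'c': index 0 in ['c', 'b', 'a', 'e'] -> ['c', 'b', 'a', 'e']
'a': index 2 in ['c', 'b', 'a', 'e'] -> ['a', 'c', 'b', 'e']
'c': index 1 in ['a', 'c', 'b', 'e'] -> ['c', 'a', 'b', 'e']


Output: [1, 3, 1, 1, 0, 2, 2, 0, 3, 0, 2, 1]


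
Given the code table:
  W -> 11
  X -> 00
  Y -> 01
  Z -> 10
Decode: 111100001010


Decoding:
11 -> W
11 -> W
00 -> X
00 -> X
10 -> Z
10 -> Z


Result: WWXXZZ


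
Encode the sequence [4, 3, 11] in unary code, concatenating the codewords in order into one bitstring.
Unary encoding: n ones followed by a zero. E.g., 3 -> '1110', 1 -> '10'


Encode each number as n ones followed by a terminating 0:
  4 -> 11110 (5 bits)
  3 -> 1110 (4 bits)
  11 -> 111111111110 (12 bits)
Total length = 5 + 4 + 12 = 21 bits.

Unary([4, 3, 11]) = 111101110111111111110 (21 bits)


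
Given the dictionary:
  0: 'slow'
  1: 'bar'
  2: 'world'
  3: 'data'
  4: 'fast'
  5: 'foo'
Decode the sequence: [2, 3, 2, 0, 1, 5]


Look up each index in the dictionary:
  2 -> 'world'
  3 -> 'data'
  2 -> 'world'
  0 -> 'slow'
  1 -> 'bar'
  5 -> 'foo'

Decoded: "world data world slow bar foo"


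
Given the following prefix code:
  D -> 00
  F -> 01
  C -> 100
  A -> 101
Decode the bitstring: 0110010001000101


Decoding step by step:
Bits 01 -> F
Bits 100 -> C
Bits 100 -> C
Bits 01 -> F
Bits 00 -> D
Bits 01 -> F
Bits 01 -> F


Decoded message: FCCFDFF


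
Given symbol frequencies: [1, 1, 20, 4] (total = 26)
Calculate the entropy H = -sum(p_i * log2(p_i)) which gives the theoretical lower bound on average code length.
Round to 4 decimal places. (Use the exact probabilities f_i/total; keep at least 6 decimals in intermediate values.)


Per-symbol terms -p_i * log2(p_i) with p_i = f_i/26:
  p = 1/26 = 0.038462: log2(p) = -4.700440, -p*log2(p) = 0.180786
  p = 1/26 = 0.038462: log2(p) = -4.700440, -p*log2(p) = 0.180786
  p = 20/26 = 0.769231: log2(p) = -0.378512, -p*log2(p) = 0.291163
  p = 4/26 = 0.153846: log2(p) = -2.700440, -p*log2(p) = 0.415452
H = 0.180786 + 0.180786 + 0.291163 + 0.415452 = 1.068187

H = 1.0682 bits/symbol


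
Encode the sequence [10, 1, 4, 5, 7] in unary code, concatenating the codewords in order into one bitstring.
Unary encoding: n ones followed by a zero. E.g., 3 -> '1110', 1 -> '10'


Encode each number as n ones followed by a terminating 0:
  10 -> 11111111110 (11 bits)
  1 -> 10 (2 bits)
  4 -> 11110 (5 bits)
  5 -> 111110 (6 bits)
  7 -> 11111110 (8 bits)
Total length = 11 + 2 + 5 + 6 + 8 = 32 bits.

Unary([10, 1, 4, 5, 7]) = 11111111110101111011111011111110 (32 bits)


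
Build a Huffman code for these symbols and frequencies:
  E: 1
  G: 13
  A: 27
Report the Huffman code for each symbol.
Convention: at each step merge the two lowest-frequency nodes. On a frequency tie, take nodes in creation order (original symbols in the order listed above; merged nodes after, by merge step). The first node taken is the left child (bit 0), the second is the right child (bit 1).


Huffman tree construction:
Step 1: Merge E(1) + G(13) = 14
Step 2: Merge (E+G)(14) + A(27) = 41
Read each symbol's code off the tree from the root (left child = 0, right child = 1).

Codes:
  E: 00 (length 2)
  G: 01 (length 2)
  A: 1 (length 1)
Average code length: 55/41 = 1.3415 bits/symbol


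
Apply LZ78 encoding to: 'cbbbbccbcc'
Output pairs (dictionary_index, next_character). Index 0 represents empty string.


LZ78 encoding steps:
Dictionary: {0: ''}
Step 1: w='' (idx 0), next='c' -> output (0, 'c'), add 'c' as idx 1
Step 2: w='' (idx 0), next='b' -> output (0, 'b'), add 'b' as idx 2
Step 3: w='b' (idx 2), next='b' -> output (2, 'b'), add 'bb' as idx 3
Step 4: w='b' (idx 2), next='c' -> output (2, 'c'), add 'bc' as idx 4
Step 5: w='c' (idx 1), next='b' -> output (1, 'b'), add 'cb' as idx 5
Step 6: w='c' (idx 1), next='c' -> output (1, 'c'), add 'cc' as idx 6


Encoded: [(0, 'c'), (0, 'b'), (2, 'b'), (2, 'c'), (1, 'b'), (1, 'c')]


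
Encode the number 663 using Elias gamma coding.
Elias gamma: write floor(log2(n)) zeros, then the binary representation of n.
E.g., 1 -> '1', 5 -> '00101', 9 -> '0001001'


num_bits = floor(log2(663)) + 1 = 10
leading_zeros = num_bits - 1 = 9
binary(663) = 1010010111

Elias gamma(663) = '000000000' + '1010010111' = 0000000001010010111 (19 bits)


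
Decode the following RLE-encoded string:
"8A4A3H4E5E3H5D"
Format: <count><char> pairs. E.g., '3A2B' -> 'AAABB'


Expanding each <count><char> pair:
  8A -> 'AAAAAAAA'
  4A -> 'AAAA'
  3H -> 'HHH'
  4E -> 'EEEE'
  5E -> 'EEEEE'
  3H -> 'HHH'
  5D -> 'DDDDD'

Decoded = AAAAAAAAAAAAHHHEEEEEEEEEHHHDDDDD


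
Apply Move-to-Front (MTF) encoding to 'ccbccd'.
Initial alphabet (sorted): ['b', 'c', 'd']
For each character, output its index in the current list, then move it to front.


MTF encoding:
'c': index 1 in ['b', 'c', 'd'] -> ['c', 'b', 'd']
'c': index 0 in ['c', 'b', 'd'] -> ['c', 'b', 'd']
'b': index 1 in ['c', 'b', 'd'] -> ['b', 'c', 'd']
'c': index 1 in ['b', 'c', 'd'] -> ['c', 'b', 'd']
'c': index 0 in ['c', 'b', 'd'] -> ['c', 'b', 'd']
'd': index 2 in ['c', 'b', 'd'] -> ['d', 'c', 'b']


Output: [1, 0, 1, 1, 0, 2]


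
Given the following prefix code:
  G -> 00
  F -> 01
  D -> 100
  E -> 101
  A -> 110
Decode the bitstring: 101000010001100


Decoding step by step:
Bits 101 -> E
Bits 00 -> G
Bits 00 -> G
Bits 100 -> D
Bits 01 -> F
Bits 100 -> D


Decoded message: EGGDFD


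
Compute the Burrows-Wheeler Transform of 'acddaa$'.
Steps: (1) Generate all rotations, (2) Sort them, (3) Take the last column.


Rotations (sorted):
  0: $acddaa -> last char: a
  1: a$acdda -> last char: a
  2: aa$acdd -> last char: d
  3: acddaa$ -> last char: $
  4: cddaa$a -> last char: a
  5: daa$acd -> last char: d
  6: ddaa$ac -> last char: c


BWT = aad$adc


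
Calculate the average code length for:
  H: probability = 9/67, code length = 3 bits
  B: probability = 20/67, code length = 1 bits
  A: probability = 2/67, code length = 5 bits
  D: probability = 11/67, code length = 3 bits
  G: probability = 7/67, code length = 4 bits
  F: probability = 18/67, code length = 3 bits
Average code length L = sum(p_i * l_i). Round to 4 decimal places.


Weighted contributions p_i * l_i:
  H: (9/67) * 3 = 27/67
  B: (20/67) * 1 = 20/67
  A: (2/67) * 5 = 10/67
  D: (11/67) * 3 = 33/67
  G: (7/67) * 4 = 28/67
  F: (18/67) * 3 = 54/67
Sum = (27 + 20 + 10 + 33 + 28 + 54)/67 = 172/67

L = 172/67 = 2.5672 bits/symbol


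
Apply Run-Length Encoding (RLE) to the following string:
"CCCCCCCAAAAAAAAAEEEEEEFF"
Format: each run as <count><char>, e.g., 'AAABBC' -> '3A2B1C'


Scanning runs left to right:
  i=0: run of 'C' x 7 -> '7C'
  i=7: run of 'A' x 9 -> '9A'
  i=16: run of 'E' x 6 -> '6E'
  i=22: run of 'F' x 2 -> '2F'

RLE = 7C9A6E2F


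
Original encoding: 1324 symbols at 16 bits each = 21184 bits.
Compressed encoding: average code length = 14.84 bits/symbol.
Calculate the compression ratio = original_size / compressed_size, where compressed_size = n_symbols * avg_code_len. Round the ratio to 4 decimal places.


original_size = n_symbols * orig_bits = 1324 * 16 = 21184 bits
compressed_size = n_symbols * avg_code_len = 1324 * 14.84 = 19648.16 bits
ratio = original_size / compressed_size = 21184 / 19648.16 = 1.0782

Compression ratio = 1.0782


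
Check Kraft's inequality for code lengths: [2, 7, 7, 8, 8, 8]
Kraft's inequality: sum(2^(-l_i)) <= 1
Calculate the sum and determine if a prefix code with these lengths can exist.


Sum = 2^(-2) + 2^(-7) + 2^(-7) + 2^(-8) + 2^(-8) + 2^(-8)
    = 0.25 + 0.0078125 + 0.0078125 + 0.00390625 + 0.00390625 + 0.00390625
    = 71/256 = 0.27734375
Since 0.27734375 <= 1, Kraft's inequality IS satisfied.
A prefix code with these lengths CAN exist.

Kraft sum = 0.27734375. Satisfied.


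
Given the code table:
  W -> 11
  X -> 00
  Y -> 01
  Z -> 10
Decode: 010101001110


Decoding:
01 -> Y
01 -> Y
01 -> Y
00 -> X
11 -> W
10 -> Z


Result: YYYXWZ


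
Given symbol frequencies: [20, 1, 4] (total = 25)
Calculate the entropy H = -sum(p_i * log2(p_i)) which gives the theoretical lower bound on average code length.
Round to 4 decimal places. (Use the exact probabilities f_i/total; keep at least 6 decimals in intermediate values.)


Per-symbol terms -p_i * log2(p_i) with p_i = f_i/25:
  p = 20/25 = 0.800000: log2(p) = -0.321928, -p*log2(p) = 0.257542
  p = 1/25 = 0.040000: log2(p) = -4.643856, -p*log2(p) = 0.185754
  p = 4/25 = 0.160000: log2(p) = -2.643856, -p*log2(p) = 0.423017
H = 0.257542 + 0.185754 + 0.423017 = 0.866313

H = 0.8663 bits/symbol


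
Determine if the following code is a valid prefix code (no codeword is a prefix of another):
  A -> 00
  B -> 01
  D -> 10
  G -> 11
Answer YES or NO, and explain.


Checking each pair (does one codeword prefix another?):
  A='00' vs B='01': no prefix
  A='00' vs D='10': no prefix
  A='00' vs G='11': no prefix
  B='01' vs A='00': no prefix
  B='01' vs D='10': no prefix
  B='01' vs G='11': no prefix
  D='10' vs A='00': no prefix
  D='10' vs B='01': no prefix
  D='10' vs G='11': no prefix
  G='11' vs A='00': no prefix
  G='11' vs B='01': no prefix
  G='11' vs D='10': no prefix
No violation found over all pairs.

YES -- this is a valid prefix code. No codeword is a prefix of any other codeword.


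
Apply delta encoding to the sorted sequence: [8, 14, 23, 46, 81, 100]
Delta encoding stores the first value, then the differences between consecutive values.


First value: 8
Deltas:
  14 - 8 = 6
  23 - 14 = 9
  46 - 23 = 23
  81 - 46 = 35
  100 - 81 = 19


Delta encoded: [8, 6, 9, 23, 35, 19]


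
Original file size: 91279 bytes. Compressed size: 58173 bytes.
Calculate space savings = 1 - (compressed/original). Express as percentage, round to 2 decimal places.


ratio = compressed/original = 58173/91279 = 0.63731
savings = 1 - ratio = 1 - 0.63731 = 0.36269
as a percentage: 0.36269 * 100 = 36.27%

Space savings = 1 - 58173/91279 = 36.27%


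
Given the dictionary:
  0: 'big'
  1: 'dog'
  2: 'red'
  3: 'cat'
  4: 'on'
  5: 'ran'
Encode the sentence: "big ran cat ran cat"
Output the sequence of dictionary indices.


Look up each word in the dictionary:
  'big' -> 0
  'ran' -> 5
  'cat' -> 3
  'ran' -> 5
  'cat' -> 3

Encoded: [0, 5, 3, 5, 3]


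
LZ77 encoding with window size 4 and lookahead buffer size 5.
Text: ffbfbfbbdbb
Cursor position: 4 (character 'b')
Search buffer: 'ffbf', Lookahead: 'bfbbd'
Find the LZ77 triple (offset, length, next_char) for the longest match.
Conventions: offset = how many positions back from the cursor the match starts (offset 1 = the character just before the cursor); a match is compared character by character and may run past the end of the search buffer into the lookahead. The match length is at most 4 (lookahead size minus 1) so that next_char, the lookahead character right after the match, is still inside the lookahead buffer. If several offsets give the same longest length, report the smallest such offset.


Try each offset into the search buffer:
  offset=1 (pos 3, char 'f'): match length 0
  offset=2 (pos 2, char 'b'): match length 3
  offset=3 (pos 1, char 'f'): match length 0
  offset=4 (pos 0, char 'f'): match length 0
Longest match has length 3 at offset 2.
next_char = character at position 4 + 3 = 7 -> 'b'

Best match: offset=2, length=3 (matching 'bfb' starting at position 2)
LZ77 triple: (2, 3, 'b')


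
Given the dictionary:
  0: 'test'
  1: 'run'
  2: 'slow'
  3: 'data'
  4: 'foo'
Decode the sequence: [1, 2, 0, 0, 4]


Look up each index in the dictionary:
  1 -> 'run'
  2 -> 'slow'
  0 -> 'test'
  0 -> 'test'
  4 -> 'foo'

Decoded: "run slow test test foo"


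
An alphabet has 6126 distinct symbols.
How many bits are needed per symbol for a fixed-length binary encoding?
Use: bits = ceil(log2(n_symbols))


log2(6126) = 12.5807
Bracket: 2^12 = 4096 < 6126 <= 2^13 = 8192
So ceil(log2(6126)) = 13

bits = ceil(log2(6126)) = ceil(12.5807) = 13 bits


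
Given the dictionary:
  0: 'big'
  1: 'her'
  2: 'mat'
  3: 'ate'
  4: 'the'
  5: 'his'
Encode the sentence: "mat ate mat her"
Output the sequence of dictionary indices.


Look up each word in the dictionary:
  'mat' -> 2
  'ate' -> 3
  'mat' -> 2
  'her' -> 1

Encoded: [2, 3, 2, 1]


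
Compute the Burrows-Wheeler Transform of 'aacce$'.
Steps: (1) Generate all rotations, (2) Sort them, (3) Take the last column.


Rotations (sorted):
  0: $aacce -> last char: e
  1: aacce$ -> last char: $
  2: acce$a -> last char: a
  3: cce$aa -> last char: a
  4: ce$aac -> last char: c
  5: e$aacc -> last char: c


BWT = e$aacc


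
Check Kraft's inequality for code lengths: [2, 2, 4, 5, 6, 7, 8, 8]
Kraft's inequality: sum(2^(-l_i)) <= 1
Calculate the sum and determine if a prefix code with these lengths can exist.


Sum = 2^(-2) + 2^(-2) + 2^(-4) + 2^(-5) + 2^(-6) + 2^(-7) + 2^(-8) + 2^(-8)
    = 0.25 + 0.25 + 0.0625 + 0.03125 + 0.015625 + 0.0078125 + 0.00390625 + 0.00390625
    = 160/256 = 0.625
Since 0.625 <= 1, Kraft's inequality IS satisfied.
A prefix code with these lengths CAN exist.

Kraft sum = 0.625. Satisfied.


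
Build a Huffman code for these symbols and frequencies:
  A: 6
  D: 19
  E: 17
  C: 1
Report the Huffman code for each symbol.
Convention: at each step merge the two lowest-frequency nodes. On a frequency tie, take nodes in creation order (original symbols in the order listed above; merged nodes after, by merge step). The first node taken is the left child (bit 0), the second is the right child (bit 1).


Huffman tree construction:
Step 1: Merge C(1) + A(6) = 7
Step 2: Merge (C+A)(7) + E(17) = 24
Step 3: Merge D(19) + ((C+A)+E)(24) = 43
Read each symbol's code off the tree from the root (left child = 0, right child = 1).

Codes:
  A: 101 (length 3)
  D: 0 (length 1)
  E: 11 (length 2)
  C: 100 (length 3)
Average code length: 74/43 = 1.7209 bits/symbol


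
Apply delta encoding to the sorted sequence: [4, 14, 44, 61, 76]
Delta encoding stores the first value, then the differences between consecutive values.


First value: 4
Deltas:
  14 - 4 = 10
  44 - 14 = 30
  61 - 44 = 17
  76 - 61 = 15


Delta encoded: [4, 10, 30, 17, 15]


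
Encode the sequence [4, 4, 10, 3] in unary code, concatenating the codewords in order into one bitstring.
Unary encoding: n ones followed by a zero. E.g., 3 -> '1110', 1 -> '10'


Encode each number as n ones followed by a terminating 0:
  4 -> 11110 (5 bits)
  4 -> 11110 (5 bits)
  10 -> 11111111110 (11 bits)
  3 -> 1110 (4 bits)
Total length = 5 + 5 + 11 + 4 = 25 bits.

Unary([4, 4, 10, 3]) = 1111011110111111111101110 (25 bits)


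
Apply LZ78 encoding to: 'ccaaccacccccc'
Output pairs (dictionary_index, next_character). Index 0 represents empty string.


LZ78 encoding steps:
Dictionary: {0: ''}
Step 1: w='' (idx 0), next='c' -> output (0, 'c'), add 'c' as idx 1
Step 2: w='c' (idx 1), next='a' -> output (1, 'a'), add 'ca' as idx 2
Step 3: w='' (idx 0), next='a' -> output (0, 'a'), add 'a' as idx 3
Step 4: w='c' (idx 1), next='c' -> output (1, 'c'), add 'cc' as idx 4
Step 5: w='a' (idx 3), next='c' -> output (3, 'c'), add 'ac' as idx 5
Step 6: w='cc' (idx 4), next='c' -> output (4, 'c'), add 'ccc' as idx 6
Step 7: w='cc' (idx 4), end of input -> output (4, '')


Encoded: [(0, 'c'), (1, 'a'), (0, 'a'), (1, 'c'), (3, 'c'), (4, 'c'), (4, '')]


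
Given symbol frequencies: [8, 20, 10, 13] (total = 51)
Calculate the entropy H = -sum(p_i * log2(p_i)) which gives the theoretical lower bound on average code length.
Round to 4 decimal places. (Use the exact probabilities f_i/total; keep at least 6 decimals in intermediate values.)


Per-symbol terms -p_i * log2(p_i) with p_i = f_i/51:
  p = 8/51 = 0.156863: log2(p) = -2.672425, -p*log2(p) = 0.419204
  p = 20/51 = 0.392157: log2(p) = -1.350497, -p*log2(p) = 0.529607
  p = 10/51 = 0.196078: log2(p) = -2.350497, -p*log2(p) = 0.460882
  p = 13/51 = 0.254902: log2(p) = -1.971986, -p*log2(p) = 0.502663
H = 0.419204 + 0.529607 + 0.460882 + 0.502663 = 1.912356

H = 1.9124 bits/symbol


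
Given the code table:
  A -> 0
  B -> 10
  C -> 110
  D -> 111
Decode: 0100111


Decoding:
0 -> A
10 -> B
0 -> A
111 -> D


Result: ABAD


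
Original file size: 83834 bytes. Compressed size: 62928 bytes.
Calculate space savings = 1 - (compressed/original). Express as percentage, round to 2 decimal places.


ratio = compressed/original = 62928/83834 = 0.750626
savings = 1 - ratio = 1 - 0.750626 = 0.249374
as a percentage: 0.249374 * 100 = 24.94%

Space savings = 1 - 62928/83834 = 24.94%


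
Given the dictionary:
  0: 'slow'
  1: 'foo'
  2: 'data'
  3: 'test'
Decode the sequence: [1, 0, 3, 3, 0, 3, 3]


Look up each index in the dictionary:
  1 -> 'foo'
  0 -> 'slow'
  3 -> 'test'
  3 -> 'test'
  0 -> 'slow'
  3 -> 'test'
  3 -> 'test'

Decoded: "foo slow test test slow test test"


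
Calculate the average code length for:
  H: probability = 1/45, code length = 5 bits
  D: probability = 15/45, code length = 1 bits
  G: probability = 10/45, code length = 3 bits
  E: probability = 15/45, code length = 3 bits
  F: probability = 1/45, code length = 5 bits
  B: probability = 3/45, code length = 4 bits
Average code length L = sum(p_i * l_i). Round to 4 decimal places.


Weighted contributions p_i * l_i:
  H: (1/45) * 5 = 5/45
  D: (15/45) * 1 = 15/45
  G: (10/45) * 3 = 30/45
  E: (15/45) * 3 = 45/45
  F: (1/45) * 5 = 5/45
  B: (3/45) * 4 = 12/45
Sum = (5 + 15 + 30 + 45 + 5 + 12)/45 = 112/45

L = 112/45 = 2.4889 bits/symbol


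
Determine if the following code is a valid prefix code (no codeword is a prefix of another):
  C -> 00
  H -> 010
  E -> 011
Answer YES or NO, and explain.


Checking each pair (does one codeword prefix another?):
  C='00' vs H='010': no prefix
  C='00' vs E='011': no prefix
  H='010' vs C='00': no prefix
  H='010' vs E='011': no prefix
  E='011' vs C='00': no prefix
  E='011' vs H='010': no prefix
No violation found over all pairs.

YES -- this is a valid prefix code. No codeword is a prefix of any other codeword.


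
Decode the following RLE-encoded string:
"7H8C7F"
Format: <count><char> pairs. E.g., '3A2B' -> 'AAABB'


Expanding each <count><char> pair:
  7H -> 'HHHHHHH'
  8C -> 'CCCCCCCC'
  7F -> 'FFFFFFF'

Decoded = HHHHHHHCCCCCCCCFFFFFFF


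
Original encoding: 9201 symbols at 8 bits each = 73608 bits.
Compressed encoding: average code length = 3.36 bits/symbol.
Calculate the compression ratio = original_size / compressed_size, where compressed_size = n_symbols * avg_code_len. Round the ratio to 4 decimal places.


original_size = n_symbols * orig_bits = 9201 * 8 = 73608 bits
compressed_size = n_symbols * avg_code_len = 9201 * 3.36 = 30915.36 bits
ratio = original_size / compressed_size = 73608 / 30915.36 = 2.381

Compression ratio = 2.381


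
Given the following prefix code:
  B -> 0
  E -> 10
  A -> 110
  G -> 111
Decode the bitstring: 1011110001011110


Decoding step by step:
Bits 10 -> E
Bits 111 -> G
Bits 10 -> E
Bits 0 -> B
Bits 0 -> B
Bits 10 -> E
Bits 111 -> G
Bits 10 -> E


Decoded message: EGEBBEGE


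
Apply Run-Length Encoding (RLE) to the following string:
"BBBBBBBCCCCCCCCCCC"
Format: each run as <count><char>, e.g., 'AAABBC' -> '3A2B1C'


Scanning runs left to right:
  i=0: run of 'B' x 7 -> '7B'
  i=7: run of 'C' x 11 -> '11C'

RLE = 7B11C


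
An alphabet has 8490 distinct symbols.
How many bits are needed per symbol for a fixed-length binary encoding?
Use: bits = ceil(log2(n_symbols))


log2(8490) = 13.0515
Bracket: 2^13 = 8192 < 8490 <= 2^14 = 16384
So ceil(log2(8490)) = 14

bits = ceil(log2(8490)) = ceil(13.0515) = 14 bits


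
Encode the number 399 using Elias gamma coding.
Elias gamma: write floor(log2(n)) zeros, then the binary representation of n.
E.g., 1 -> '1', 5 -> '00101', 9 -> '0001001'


num_bits = floor(log2(399)) + 1 = 9
leading_zeros = num_bits - 1 = 8
binary(399) = 110001111

Elias gamma(399) = '00000000' + '110001111' = 00000000110001111 (17 bits)


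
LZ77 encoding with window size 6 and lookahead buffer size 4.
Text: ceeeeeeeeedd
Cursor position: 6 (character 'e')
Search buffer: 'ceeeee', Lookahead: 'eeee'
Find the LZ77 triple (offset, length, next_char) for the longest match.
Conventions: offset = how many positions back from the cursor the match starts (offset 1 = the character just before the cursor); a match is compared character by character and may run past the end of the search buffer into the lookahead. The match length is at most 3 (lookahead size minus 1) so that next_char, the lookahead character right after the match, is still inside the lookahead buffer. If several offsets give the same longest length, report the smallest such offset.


Try each offset into the search buffer:
  offset=1 (pos 5, char 'e'): match length 3
  offset=2 (pos 4, char 'e'): match length 3
  offset=3 (pos 3, char 'e'): match length 3
  offset=4 (pos 2, char 'e'): match length 3
  offset=5 (pos 1, char 'e'): match length 3
  offset=6 (pos 0, char 'c'): match length 0
Longest match has length 3, found at offsets 1, 2, 3, 4, 5; take the smallest, offset 1.
next_char = character at position 6 + 3 = 9 -> 'e'

Best match: offset=1, length=3 (matching 'eee' starting at position 5)
LZ77 triple: (1, 3, 'e')


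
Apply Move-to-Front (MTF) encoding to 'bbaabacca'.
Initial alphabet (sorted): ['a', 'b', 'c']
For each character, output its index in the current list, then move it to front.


MTF encoding:
'b': index 1 in ['a', 'b', 'c'] -> ['b', 'a', 'c']
'b': index 0 in ['b', 'a', 'c'] -> ['b', 'a', 'c']
'a': index 1 in ['b', 'a', 'c'] -> ['a', 'b', 'c']
'a': index 0 in ['a', 'b', 'c'] -> ['a', 'b', 'c']
'b': index 1 in ['a', 'b', 'c'] -> ['b', 'a', 'c']
'a': index 1 in ['b', 'a', 'c'] -> ['a', 'b', 'c']
'c': index 2 in ['a', 'b', 'c'] -> ['c', 'a', 'b']
'c': index 0 in ['c', 'a', 'b'] -> ['c', 'a', 'b']
'a': index 1 in ['c', 'a', 'b'] -> ['a', 'c', 'b']


Output: [1, 0, 1, 0, 1, 1, 2, 0, 1]


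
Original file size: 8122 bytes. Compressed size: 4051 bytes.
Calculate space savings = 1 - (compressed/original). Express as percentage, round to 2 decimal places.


ratio = compressed/original = 4051/8122 = 0.498769
savings = 1 - ratio = 1 - 0.498769 = 0.501231
as a percentage: 0.501231 * 100 = 50.12%

Space savings = 1 - 4051/8122 = 50.12%


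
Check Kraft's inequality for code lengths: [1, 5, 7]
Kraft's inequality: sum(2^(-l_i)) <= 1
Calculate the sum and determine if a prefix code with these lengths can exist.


Sum = 2^(-1) + 2^(-5) + 2^(-7)
    = 0.5 + 0.03125 + 0.0078125
    = 69/128 = 0.5390625
Since 0.5390625 <= 1, Kraft's inequality IS satisfied.
A prefix code with these lengths CAN exist.

Kraft sum = 0.5390625. Satisfied.


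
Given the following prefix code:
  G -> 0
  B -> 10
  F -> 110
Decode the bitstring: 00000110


Decoding step by step:
Bits 0 -> G
Bits 0 -> G
Bits 0 -> G
Bits 0 -> G
Bits 0 -> G
Bits 110 -> F


Decoded message: GGGGGF


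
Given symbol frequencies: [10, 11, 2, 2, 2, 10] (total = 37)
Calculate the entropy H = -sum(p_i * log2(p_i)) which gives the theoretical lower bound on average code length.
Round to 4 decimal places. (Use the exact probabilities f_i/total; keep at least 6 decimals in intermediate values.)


Per-symbol terms -p_i * log2(p_i) with p_i = f_i/37:
  p = 10/37 = 0.270270: log2(p) = -1.887525, -p*log2(p) = 0.510142
  p = 11/37 = 0.297297: log2(p) = -1.750022, -p*log2(p) = 0.520277
  p = 2/37 = 0.054054: log2(p) = -4.209453, -p*log2(p) = 0.227538
  p = 2/37 = 0.054054: log2(p) = -4.209453, -p*log2(p) = 0.227538
  p = 2/37 = 0.054054: log2(p) = -4.209453, -p*log2(p) = 0.227538
  p = 10/37 = 0.270270: log2(p) = -1.887525, -p*log2(p) = 0.510142
H = 0.510142 + 0.520277 + 0.227538 + 0.227538 + 0.227538 + 0.510142 = 2.223175

H = 2.2232 bits/symbol


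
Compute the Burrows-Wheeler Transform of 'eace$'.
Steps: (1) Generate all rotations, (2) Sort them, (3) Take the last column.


Rotations (sorted):
  0: $eace -> last char: e
  1: ace$e -> last char: e
  2: ce$ea -> last char: a
  3: e$eac -> last char: c
  4: eace$ -> last char: $


BWT = eeac$


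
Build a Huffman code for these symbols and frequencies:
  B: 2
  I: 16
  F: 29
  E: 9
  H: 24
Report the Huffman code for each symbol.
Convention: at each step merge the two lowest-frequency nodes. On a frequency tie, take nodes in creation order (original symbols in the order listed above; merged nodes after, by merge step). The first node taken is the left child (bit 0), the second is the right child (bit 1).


Huffman tree construction:
Step 1: Merge B(2) + E(9) = 11
Step 2: Merge (B+E)(11) + I(16) = 27
Step 3: Merge H(24) + ((B+E)+I)(27) = 51
Step 4: Merge F(29) + (H+((B+E)+I))(51) = 80
Read each symbol's code off the tree from the root (left child = 0, right child = 1).

Codes:
  B: 1100 (length 4)
  I: 111 (length 3)
  F: 0 (length 1)
  E: 1101 (length 4)
  H: 10 (length 2)
Average code length: 169/80 = 2.1125 bits/symbol


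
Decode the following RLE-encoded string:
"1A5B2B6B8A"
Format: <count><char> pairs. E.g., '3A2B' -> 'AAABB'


Expanding each <count><char> pair:
  1A -> 'A'
  5B -> 'BBBBB'
  2B -> 'BB'
  6B -> 'BBBBBB'
  8A -> 'AAAAAAAA'

Decoded = ABBBBBBBBBBBBBAAAAAAAA


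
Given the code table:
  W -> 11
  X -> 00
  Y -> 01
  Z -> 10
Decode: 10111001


Decoding:
10 -> Z
11 -> W
10 -> Z
01 -> Y


Result: ZWZY


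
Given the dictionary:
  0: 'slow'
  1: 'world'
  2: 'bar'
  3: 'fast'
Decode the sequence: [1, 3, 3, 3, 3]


Look up each index in the dictionary:
  1 -> 'world'
  3 -> 'fast'
  3 -> 'fast'
  3 -> 'fast'
  3 -> 'fast'

Decoded: "world fast fast fast fast"


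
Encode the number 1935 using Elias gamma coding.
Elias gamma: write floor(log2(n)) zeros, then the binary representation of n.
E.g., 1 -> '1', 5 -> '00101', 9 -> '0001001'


num_bits = floor(log2(1935)) + 1 = 11
leading_zeros = num_bits - 1 = 10
binary(1935) = 11110001111

Elias gamma(1935) = '0000000000' + '11110001111' = 000000000011110001111 (21 bits)


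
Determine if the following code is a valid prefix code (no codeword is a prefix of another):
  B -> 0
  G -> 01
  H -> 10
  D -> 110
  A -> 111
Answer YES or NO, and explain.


Checking each pair (does one codeword prefix another?):
  B='0' vs G='01': prefix -- VIOLATION

NO -- this is NOT a valid prefix code. B (0) is a prefix of G (01).


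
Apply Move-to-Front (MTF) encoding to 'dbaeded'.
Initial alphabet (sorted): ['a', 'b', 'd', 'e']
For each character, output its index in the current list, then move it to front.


MTF encoding:
'd': index 2 in ['a', 'b', 'd', 'e'] -> ['d', 'a', 'b', 'e']
'b': index 2 in ['d', 'a', 'b', 'e'] -> ['b', 'd', 'a', 'e']
'a': index 2 in ['b', 'd', 'a', 'e'] -> ['a', 'b', 'd', 'e']
'e': index 3 in ['a', 'b', 'd', 'e'] -> ['e', 'a', 'b', 'd']
'd': index 3 in ['e', 'a', 'b', 'd'] -> ['d', 'e', 'a', 'b']
'e': index 1 in ['d', 'e', 'a', 'b'] -> ['e', 'd', 'a', 'b']
'd': index 1 in ['e', 'd', 'a', 'b'] -> ['d', 'e', 'a', 'b']


Output: [2, 2, 2, 3, 3, 1, 1]


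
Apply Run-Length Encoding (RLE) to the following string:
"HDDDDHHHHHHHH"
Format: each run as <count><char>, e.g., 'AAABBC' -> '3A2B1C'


Scanning runs left to right:
  i=0: run of 'H' x 1 -> '1H'
  i=1: run of 'D' x 4 -> '4D'
  i=5: run of 'H' x 8 -> '8H'

RLE = 1H4D8H


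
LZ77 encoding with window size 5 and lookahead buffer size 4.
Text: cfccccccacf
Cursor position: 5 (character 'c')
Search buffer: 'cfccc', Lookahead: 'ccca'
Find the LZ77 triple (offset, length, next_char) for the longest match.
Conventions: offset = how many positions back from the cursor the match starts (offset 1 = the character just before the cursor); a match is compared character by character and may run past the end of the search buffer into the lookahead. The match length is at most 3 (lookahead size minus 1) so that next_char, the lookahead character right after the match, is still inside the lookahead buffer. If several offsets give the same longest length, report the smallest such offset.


Try each offset into the search buffer:
  offset=1 (pos 4, char 'c'): match length 3
  offset=2 (pos 3, char 'c'): match length 3
  offset=3 (pos 2, char 'c'): match length 3
  offset=4 (pos 1, char 'f'): match length 0
  offset=5 (pos 0, char 'c'): match length 1
Longest match has length 3, found at offsets 1, 2, 3; take the smallest, offset 1.
next_char = character at position 5 + 3 = 8 -> 'a'

Best match: offset=1, length=3 (matching 'ccc' starting at position 4)
LZ77 triple: (1, 3, 'a')


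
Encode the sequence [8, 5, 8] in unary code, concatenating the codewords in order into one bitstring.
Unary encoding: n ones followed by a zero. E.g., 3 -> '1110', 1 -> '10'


Encode each number as n ones followed by a terminating 0:
  8 -> 111111110 (9 bits)
  5 -> 111110 (6 bits)
  8 -> 111111110 (9 bits)
Total length = 9 + 6 + 9 = 24 bits.

Unary([8, 5, 8]) = 111111110111110111111110 (24 bits)


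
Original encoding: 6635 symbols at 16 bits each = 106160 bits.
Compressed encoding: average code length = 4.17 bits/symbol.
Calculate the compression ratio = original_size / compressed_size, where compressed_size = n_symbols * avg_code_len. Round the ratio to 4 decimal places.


original_size = n_symbols * orig_bits = 6635 * 16 = 106160 bits
compressed_size = n_symbols * avg_code_len = 6635 * 4.17 = 27667.95 bits
ratio = original_size / compressed_size = 106160 / 27667.95 = 3.8369

Compression ratio = 3.8369


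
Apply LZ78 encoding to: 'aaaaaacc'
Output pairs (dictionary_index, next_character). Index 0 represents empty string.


LZ78 encoding steps:
Dictionary: {0: ''}
Step 1: w='' (idx 0), next='a' -> output (0, 'a'), add 'a' as idx 1
Step 2: w='a' (idx 1), next='a' -> output (1, 'a'), add 'aa' as idx 2
Step 3: w='aa' (idx 2), next='a' -> output (2, 'a'), add 'aaa' as idx 3
Step 4: w='' (idx 0), next='c' -> output (0, 'c'), add 'c' as idx 4
Step 5: w='c' (idx 4), end of input -> output (4, '')


Encoded: [(0, 'a'), (1, 'a'), (2, 'a'), (0, 'c'), (4, '')]


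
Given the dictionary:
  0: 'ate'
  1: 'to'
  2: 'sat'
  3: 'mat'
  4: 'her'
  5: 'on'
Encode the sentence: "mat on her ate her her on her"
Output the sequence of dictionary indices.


Look up each word in the dictionary:
  'mat' -> 3
  'on' -> 5
  'her' -> 4
  'ate' -> 0
  'her' -> 4
  'her' -> 4
  'on' -> 5
  'her' -> 4

Encoded: [3, 5, 4, 0, 4, 4, 5, 4]


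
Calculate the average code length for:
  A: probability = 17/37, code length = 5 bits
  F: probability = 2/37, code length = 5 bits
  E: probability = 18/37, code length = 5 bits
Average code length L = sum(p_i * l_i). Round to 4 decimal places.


Weighted contributions p_i * l_i:
  A: (17/37) * 5 = 85/37
  F: (2/37) * 5 = 10/37
  E: (18/37) * 5 = 90/37
Sum = (85 + 10 + 90)/37 = 185/37

L = 185/37 = 5.0000 bits/symbol


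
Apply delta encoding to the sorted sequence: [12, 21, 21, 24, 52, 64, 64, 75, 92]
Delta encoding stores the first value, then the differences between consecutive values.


First value: 12
Deltas:
  21 - 12 = 9
  21 - 21 = 0
  24 - 21 = 3
  52 - 24 = 28
  64 - 52 = 12
  64 - 64 = 0
  75 - 64 = 11
  92 - 75 = 17


Delta encoded: [12, 9, 0, 3, 28, 12, 0, 11, 17]


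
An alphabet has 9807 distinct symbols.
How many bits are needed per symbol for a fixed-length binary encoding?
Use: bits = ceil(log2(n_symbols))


log2(9807) = 13.2596
Bracket: 2^13 = 8192 < 9807 <= 2^14 = 16384
So ceil(log2(9807)) = 14

bits = ceil(log2(9807)) = ceil(13.2596) = 14 bits


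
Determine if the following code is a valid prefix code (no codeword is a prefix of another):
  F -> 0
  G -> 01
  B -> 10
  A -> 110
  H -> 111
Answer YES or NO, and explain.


Checking each pair (does one codeword prefix another?):
  F='0' vs G='01': prefix -- VIOLATION

NO -- this is NOT a valid prefix code. F (0) is a prefix of G (01).


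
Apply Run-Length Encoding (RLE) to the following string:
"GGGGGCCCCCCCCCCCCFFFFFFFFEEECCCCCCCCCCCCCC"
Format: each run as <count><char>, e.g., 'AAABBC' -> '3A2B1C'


Scanning runs left to right:
  i=0: run of 'G' x 5 -> '5G'
  i=5: run of 'C' x 12 -> '12C'
  i=17: run of 'F' x 8 -> '8F'
  i=25: run of 'E' x 3 -> '3E'
  i=28: run of 'C' x 14 -> '14C'

RLE = 5G12C8F3E14C
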